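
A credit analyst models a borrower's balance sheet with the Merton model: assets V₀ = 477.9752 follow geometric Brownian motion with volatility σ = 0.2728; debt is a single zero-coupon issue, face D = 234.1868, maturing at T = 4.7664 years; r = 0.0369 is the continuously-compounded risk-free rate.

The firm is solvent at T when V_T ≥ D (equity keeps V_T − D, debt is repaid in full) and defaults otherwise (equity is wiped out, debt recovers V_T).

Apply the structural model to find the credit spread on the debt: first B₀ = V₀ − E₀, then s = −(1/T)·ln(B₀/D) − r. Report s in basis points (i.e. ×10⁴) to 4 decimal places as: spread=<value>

spread=56.9568

Work the structural quantities from V₀ = 477.9752 against face 234.1868:
d₁ = [ln(V₀/D) + (r + σ²/2)T] / (σ√T)
   = [ln(477.9752/234.1868) + (0.0369 + 0.5·0.2728²)·4.7664] / (0.2728·√4.7664)
   = [0.713440 + 0.353238] / 0.595579 = 1.790991
d₂ = d₁ − σ√T = 1.790991 − 0.595579 = 1.195412
N(d₁) = 0.963353,  N(d₂) = 0.884037,  e^(−rT) = 0.838718
E₀ = V₀·N(d₁) − D·e^(−rT)·N(d₂)
   = 477.9752·0.963353 − 234.1868·0.838718·0.884037 = 286.818970
B₀ = V₀ − E₀ = 477.9752 − 286.818970 = 191.156230
spread = −(1/T)·ln(B₀/D) − r = −(1/4.7664)·ln(191.156230/234.1868) − 0.0369 = 0.00569568
in basis points: 0.00569568 × 10⁴ = 56.9568 bp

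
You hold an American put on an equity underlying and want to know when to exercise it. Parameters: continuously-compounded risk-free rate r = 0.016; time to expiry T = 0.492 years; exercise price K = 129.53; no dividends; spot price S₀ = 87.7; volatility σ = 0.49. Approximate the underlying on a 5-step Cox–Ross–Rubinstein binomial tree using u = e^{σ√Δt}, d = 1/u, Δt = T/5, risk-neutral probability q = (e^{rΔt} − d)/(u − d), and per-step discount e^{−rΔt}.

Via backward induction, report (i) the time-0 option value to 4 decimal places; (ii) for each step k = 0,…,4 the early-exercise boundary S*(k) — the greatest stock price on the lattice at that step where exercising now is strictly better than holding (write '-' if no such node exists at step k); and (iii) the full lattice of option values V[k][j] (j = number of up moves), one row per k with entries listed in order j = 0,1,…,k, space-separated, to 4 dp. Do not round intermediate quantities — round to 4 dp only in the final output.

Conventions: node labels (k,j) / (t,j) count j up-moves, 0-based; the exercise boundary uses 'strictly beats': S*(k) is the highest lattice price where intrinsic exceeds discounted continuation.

Δt=0.09840  u=1.16615  d=0.85752  q=0.46675  discount=0.99843
step 5 (expiry): payoffs max(K−S,0) = 88.8642 74.2285 54.3252 27.2587 0.0000 0.0000
step 4: (k=4,j=0): S=47.4224, K−S=82.1076, hold=81.9039 ⇒ V=82.1076 exercise | (k=4,j=1): S=64.4899, K−S=65.0401, hold=64.8364 ⇒ V=65.0401 exercise | (k=4,j=2): S=87.7000, K−S=41.8300, hold=41.6262 ⇒ V=41.8300 exercise | (k=4,j=3): S=119.2636, K−S=10.2664, hold=14.5127 ⇒ V=14.5127 continue | (k=4,j=4): S=162.1870, K−S=0.0000, hold=0.0000 ⇒ V=0.0000 continue  boundary S*=87.7000
step 3: (k=3,j=0): S=55.3015, K−S=74.2285, hold=74.0247 ⇒ V=74.2285 exercise | (k=3,j=1): S=75.2048, K−S=54.3252, hold=54.1214 ⇒ V=54.3252 exercise | (k=3,j=2): S=102.2713, K−S=27.2587, hold=29.0338 ⇒ V=29.0338 continue | (k=3,j=3): S=139.0791, K−S=0.0000, hold=7.7267 ⇒ V=7.7267 continue  boundary S*=75.2048
step 2: (k=2,j=0): S=64.4899, K−S=65.0401, hold=64.8364 ⇒ V=65.0401 exercise | (k=2,j=1): S=87.7000, K−S=41.8300, hold=42.4535 ⇒ V=42.4535 continue | (k=2,j=2): S=119.2636, K−S=10.2664, hold=19.0586 ⇒ V=19.0586 continue  boundary S*=64.4899
step 1: (k=1,j=0): S=75.2048, K−S=54.3252, hold=54.4120 ⇒ V=54.4120 continue | (k=1,j=1): S=102.2713, K−S=27.2587, hold=31.4842 ⇒ V=31.4842 continue  boundary S*=-
step 0: (k=0,j=0): S=87.7000, K−S=41.8300, hold=43.6416 ⇒ V=43.6416 continue  boundary S*=-

price = 43.6416
boundary = - - 64.4899 75.2048 87.7000
tree:
43.6416
54.4120 31.4842
65.0401 42.4535 19.0586
74.2285 54.3252 29.0338 7.7267
82.1076 65.0401 41.8300 14.5127 0.0000
88.8642 74.2285 54.3252 27.2587 0.0000 0.0000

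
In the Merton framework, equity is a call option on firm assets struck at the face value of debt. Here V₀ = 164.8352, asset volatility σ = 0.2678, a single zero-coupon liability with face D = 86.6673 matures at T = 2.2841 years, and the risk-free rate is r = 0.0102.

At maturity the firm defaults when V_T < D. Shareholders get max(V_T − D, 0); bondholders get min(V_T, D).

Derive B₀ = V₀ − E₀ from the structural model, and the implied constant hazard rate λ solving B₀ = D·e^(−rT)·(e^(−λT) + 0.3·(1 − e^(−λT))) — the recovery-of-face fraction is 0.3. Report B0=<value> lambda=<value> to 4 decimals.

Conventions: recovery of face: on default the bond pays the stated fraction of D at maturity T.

B0=83.6901 lambda=0.0073

Work the structural quantities from V₀ = 164.8352 against face 86.6673:
d₁ = [ln(V₀/D) + (r + σ²/2)T] / (σ√T)
   = [ln(164.8352/86.6673) + (0.0102 + 0.5·0.2678²)·2.2841] / (0.2678·√2.2841)
   = [0.642870 + 0.105202] / 0.404733 = 1.848311
d₂ = d₁ − σ√T = 1.848311 − 0.404733 = 1.443578
N(d₁) = 0.967721,  N(d₂) = 0.925571,  e^(−rT) = 0.976971
E₀ = V₀·N(d₁) − D·e^(−rT)·N(d₂)
   = 164.8352·0.967721 − 86.6673·0.976971·0.925571 = 81.145053
B₀ = V₀ − E₀ = 164.8352 − 81.145053 = 83.690147
e^(−λT) = (B₀·e^(rT)/D − 0.3)/(1 − 0.3) = (83.6901·1.023571/86.6673 − 0.3)/0.7 = 0.98344222
λ = −ln(0.98344222)/2.2841 = 0.007310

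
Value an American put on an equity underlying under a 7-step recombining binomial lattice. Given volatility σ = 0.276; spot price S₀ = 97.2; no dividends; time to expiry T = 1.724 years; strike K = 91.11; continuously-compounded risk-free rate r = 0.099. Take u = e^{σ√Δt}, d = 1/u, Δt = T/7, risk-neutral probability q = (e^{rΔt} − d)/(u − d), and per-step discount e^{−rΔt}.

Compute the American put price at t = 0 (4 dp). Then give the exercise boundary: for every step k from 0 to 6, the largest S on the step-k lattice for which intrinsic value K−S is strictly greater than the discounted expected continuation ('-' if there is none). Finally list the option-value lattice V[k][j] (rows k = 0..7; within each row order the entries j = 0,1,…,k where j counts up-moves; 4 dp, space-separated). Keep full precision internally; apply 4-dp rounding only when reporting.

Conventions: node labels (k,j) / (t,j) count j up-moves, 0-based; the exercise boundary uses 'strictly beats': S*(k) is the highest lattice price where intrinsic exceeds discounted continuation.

Δt=0.24629, u=1.14679, d=0.87200, q=0.55563, disc=e^(-rΔt)=0.97591
k=7 terminal: V=max(K-S,0) → 53.8480 42.1053 26.6621 6.3520 0.0000 0.0000 0.0000 0.0000
k=6: j=0 S=42.7319 intr=48.3781 cont=46.1835 V=48.3781[EX]; j=1 S=56.1983 intr=34.9117 cont=32.7171 V=34.9117[EX]; j=2 S=73.9086 intr=17.2014 cont=15.0068 V=17.2014[EX]; j=3 S=97.2000 intr=0.0000 cont=2.7547 V=2.7547[hold]; j=4 S=127.8315 intr=0.0000 cont=0.0000 V=0.0000[hold]; j=5 S=168.1161 intr=0.0000 cont=0.0000 V=0.0000[hold]; j=6 S=221.0960 intr=0.0000 cont=0.0000 V=0.0000[hold]  S*(6)=73.9086
k=5: j=0 S=49.0047 intr=42.1053 cont=39.9107 V=42.1053[EX]; j=1 S=64.4479 intr=26.6621 cont=24.4675 V=26.6621[EX]; j=2 S=84.7580 intr=6.3520 cont=8.9534 V=8.9534[hold]; j=3 S=111.4685 intr=0.0000 cont=1.1946 V=1.1946[hold]; j=4 S=146.5965 intr=0.0000 cont=0.0000 V=0.0000[hold]; j=5 S=192.7947 intr=0.0000 cont=0.0000 V=0.0000[hold]  S*(5)=64.4479
k=4: j=0 S=56.1983 intr=34.9117 cont=32.7171 V=34.9117[EX]; j=1 S=73.9086 intr=17.2014 cont=16.4174 V=17.2014[EX]; j=2 S=97.2000 intr=0.0000 cont=4.5306 V=4.5306[hold]; j=3 S=127.8315 intr=0.0000 cont=0.5181 V=0.5181[hold]; j=4 S=168.1161 intr=0.0000 cont=0.0000 V=0.0000[hold]  S*(4)=73.9086
k=3: j=0 S=64.4479 intr=26.6621 cont=24.4675 V=26.6621[EX]; j=1 S=84.7580 intr=6.3520 cont=9.9164 V=9.9164[hold]; j=2 S=111.4685 intr=0.0000 cont=2.2457 V=2.2457[hold]; j=3 S=146.5965 intr=0.0000 cont=0.2247 V=0.2247[hold]  S*(3)=64.4479
k=2: j=0 S=73.9086 intr=17.2014 cont=16.9396 V=17.2014[EX]; j=1 S=97.2000 intr=0.0000 cont=5.5181 V=5.5181[hold]; j=2 S=127.8315 intr=0.0000 cont=1.0957 V=1.0957[hold]  S*(2)=73.9086
k=1: j=0 S=84.7580 intr=6.3520 cont=10.4519 V=10.4519[hold]; j=1 S=111.4685 intr=0.0000 cont=2.9872 V=2.9872[hold]  S*(1)=-
k=0: j=0 S=97.2000 intr=0.0000 cont=6.1524 V=6.1524[hold]  S*(0)=-

price = 6.1524
boundary = - - 73.9086 64.4479 73.9086 64.4479 73.9086
tree:
6.1524
10.4519 2.9872
17.2014 5.5181 1.0957
26.6621 9.9164 2.2457 0.2247
34.9117 17.2014 4.5306 0.5181 0.0000
42.1053 26.6621 8.9534 1.1946 0.0000 0.0000
48.3781 34.9117 17.2014 2.7547 0.0000 0.0000 0.0000
53.8480 42.1053 26.6621 6.3520 0.0000 0.0000 0.0000 0.0000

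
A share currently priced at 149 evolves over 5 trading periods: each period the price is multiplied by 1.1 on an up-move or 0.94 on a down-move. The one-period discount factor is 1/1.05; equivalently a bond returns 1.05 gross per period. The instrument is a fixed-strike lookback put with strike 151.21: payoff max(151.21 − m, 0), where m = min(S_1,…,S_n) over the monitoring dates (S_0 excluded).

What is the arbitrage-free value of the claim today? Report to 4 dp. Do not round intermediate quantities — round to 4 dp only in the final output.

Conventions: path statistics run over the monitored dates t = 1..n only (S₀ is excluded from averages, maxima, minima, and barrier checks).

Set p* = 0.6875 (from d < R < u); the path-dependent value is the discounted p*-expectation over all price paths.
Enumerate all 2^5 = 32 price paths (U = up ×1.1, D = down ×0.94); each path with k up-moves has probability p*^k·(1−p*)^(5−k).
DDDDD: m=109.3517, payoff=41.8583, prob=0.002980
UDDDD: m=127.9648, payoff=23.2452, prob=0.006557
DUDDD: m=127.9648, payoff=23.2452, prob=0.006557
UUDDD: m=149.7460, payoff=1.4640, prob=0.014424
DDUDD: m=127.9648, payoff=23.2452, prob=0.006557
UDUDD: m=149.7460, payoff=1.4640, prob=0.014424
DUUDD: m=140.0600, payoff=11.1500, prob=0.014424
UUUDD: m=163.9000, payoff=0.0000, prob=0.031734
DDDUD: m=123.7570, payoff=27.4530, prob=0.006557
UDDUD: m=144.8220, payoff=6.3880, prob=0.014424
DUDUD: m=140.0600, payoff=11.1500, prob=0.014424
UUDUD: m=163.9000, payoff=0.0000, prob=0.031734
DDUUD: m=131.6564, payoff=19.5536, prob=0.014424
UDUUD: m=154.0660, payoff=0.0000, prob=0.031734
DUUUD: m=140.0600, payoff=11.1500, prob=0.031734
UUUUD: m=163.9000, payoff=0.0000, prob=0.069814
DDDDU: m=116.3316, payoff=34.8784, prob=0.006557
UDDDU: m=136.1327, payoff=15.0773, prob=0.014424
DUDDU: m=136.1327, payoff=15.0773, prob=0.014424
UUDDU: m=159.3042, payoff=0.0000, prob=0.031734
DDUDU: m=131.6564, payoff=19.5536, prob=0.014424
UDUDU: m=154.0660, payoff=0.0000, prob=0.031734
DUUDU: m=140.0600, payoff=11.1500, prob=0.031734
UUUDU: m=163.9000, payoff=0.0000, prob=0.069814
DDDUU: m=123.7570, payoff=27.4530, prob=0.014424
UDDUU: m=144.8220, payoff=6.3880, prob=0.031734
DUDUU: m=140.0600, payoff=11.1500, prob=0.031734
UUDUU: m=163.9000, payoff=0.0000, prob=0.069814
DDUUU: m=131.6564, payoff=19.5536, prob=0.031734
UDUUU: m=154.0660, payoff=0.0000, prob=0.069814
DUUUU: m=140.0600, payoff=11.1500, prob=0.069814
UUUUU: m=163.9000, payoff=0.0000, prob=0.153590
Price = Σ prob·payoff / R^5 = 5.504857 / 1.276282 = 4.3132

price = 4.3132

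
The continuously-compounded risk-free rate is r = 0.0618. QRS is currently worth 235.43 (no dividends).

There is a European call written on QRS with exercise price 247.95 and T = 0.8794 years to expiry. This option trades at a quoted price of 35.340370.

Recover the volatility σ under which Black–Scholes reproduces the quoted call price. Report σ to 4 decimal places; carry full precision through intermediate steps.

sigma = 0.4007

At σ = 0.4007 the Black–Scholes value reproduces the quote:
σ√T = 0.4007·√0.8794 = 0.375762
d₁ = (ln(S/K) + (r+σ²/2)T) / (σ√T) = (ln(235.43/247.95) + (0.0618+0.4007²/2)·0.8794) / 0.375762 = (-0.051813 + 0.124945) / 0.375762 = 0.194623
d₂ = d₁ − σ√T = 0.194623 − 0.375762 = -0.181139
e^{−rT} = 0.947103
N(d₁) = 0.577156,  N(d₂) = 0.428129
V = S·N(d₁) − K·e^{−rT}·N(d₂) = 135.879827 − 100.539457 = 35.340370 (the quoted price), and the Black–Scholes price is strictly increasing in σ, so σ is unique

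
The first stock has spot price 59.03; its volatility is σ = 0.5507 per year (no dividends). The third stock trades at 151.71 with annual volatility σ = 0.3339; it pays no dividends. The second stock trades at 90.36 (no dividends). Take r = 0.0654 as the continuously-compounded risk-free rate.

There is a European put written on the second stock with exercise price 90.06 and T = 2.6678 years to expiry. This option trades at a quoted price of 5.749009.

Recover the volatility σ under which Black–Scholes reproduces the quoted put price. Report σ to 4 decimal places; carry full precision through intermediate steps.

At σ = 0.2173 the Black–Scholes value reproduces the quote:
σ√T = 0.2173·√2.6678 = 0.354925
d₁ = (ln(S/K) + (r+σ²/2)T) / (σ√T) = (ln(90.36/90.06) + (0.0654+0.2173²/2)·2.6678) / 0.354925 = (0.003326 + 0.237460) / 0.354925 = 0.678413
d₂ = d₁ − σ√T = 0.678413 − 0.354925 = 0.323488
e^{−rT} = 0.839899
N(−d₁) = 0.248755,  N(−d₂) = 0.373163
V = K·e^{−rT}·N(−d₂) − S·N(−d₁) = 28.226513 − 22.477504 = 5.749009 (equal to the quote); since ∂V/∂σ > 0 for all σ, the implied volatility is unique

sigma = 0.2173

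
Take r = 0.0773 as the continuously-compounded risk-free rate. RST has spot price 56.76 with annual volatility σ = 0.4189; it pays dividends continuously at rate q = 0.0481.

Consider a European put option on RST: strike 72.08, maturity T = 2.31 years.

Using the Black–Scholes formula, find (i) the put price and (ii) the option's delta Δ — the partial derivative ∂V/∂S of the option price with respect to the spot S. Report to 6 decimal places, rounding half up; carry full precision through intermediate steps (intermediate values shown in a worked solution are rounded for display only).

price = 19.105708
Δ = -0.429942

σ√T = 0.4189·√2.31 = 0.636673
d₁ = (ln(S/K) + (r−q+σ²/2)T) / (σ√T) = (ln(56.76/72.08) + (0.0773−0.0481+0.4189²/2)·2.31) / 0.636673 = (-0.238945 + 0.270128) / 0.636673 = 0.048979
d₂ = d₁ − σ√T = 0.048979 − 0.636673 = -0.587694
e^{−rT} = 0.836471
e^{−qT} = 0.894839
N(−d₁) = 0.480468,  N(−d₂) = 0.721631
Put price V = K·e^{−rT}·N(−d₂) − S·e^{−qT}·N(−d₁) = 43.509206 − 24.403498 = 19.105708
Δ = −e^{−qT}·N(−d₁) = -0.429942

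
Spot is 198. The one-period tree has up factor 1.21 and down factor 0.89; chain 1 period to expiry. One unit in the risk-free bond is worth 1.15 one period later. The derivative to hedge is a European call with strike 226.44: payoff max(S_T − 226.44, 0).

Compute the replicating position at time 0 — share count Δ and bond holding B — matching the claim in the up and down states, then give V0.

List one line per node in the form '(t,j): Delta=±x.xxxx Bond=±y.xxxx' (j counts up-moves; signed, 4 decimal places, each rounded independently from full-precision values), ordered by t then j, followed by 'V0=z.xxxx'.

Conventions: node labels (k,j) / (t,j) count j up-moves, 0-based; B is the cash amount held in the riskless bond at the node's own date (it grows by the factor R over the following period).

(0,0): Delta=0.2074 Bond=-31.7788
V0=9.2837

Since d<R<u, set p* = (R−d)/(u−d) = 0.8125; price each node as the discounted p*-expectation of its children.
Expiry values: V(1,0)=0.0000, V(1,1)=13.1400
(0,0): S=198.0000. Δ = (V_up−V_dn)/(S_up−S_dn) = (13.1400−0.0000)/(239.5800−176.2200) = 0.2074. V = [p*·13.1400 + (1−p*)·0.0000]/1.15 = 9.2837. B = V − Δ·S = -31.7788.
Verification: the root portfolio costs Δ(0,0)·S0 + B(0,0) = 9.2837, matching V0.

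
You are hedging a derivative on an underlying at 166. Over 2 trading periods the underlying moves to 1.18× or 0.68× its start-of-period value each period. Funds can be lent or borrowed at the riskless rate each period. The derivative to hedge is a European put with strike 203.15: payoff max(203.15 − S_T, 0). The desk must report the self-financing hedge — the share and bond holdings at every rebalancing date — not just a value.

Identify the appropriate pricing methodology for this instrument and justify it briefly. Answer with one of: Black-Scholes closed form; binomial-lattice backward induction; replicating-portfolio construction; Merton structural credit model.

framework: replicating-portfolio construction

Key observation: the task asks for the hedge itself — share and bond holdings at every node of the 2-period tree on spot 166 with factors 1.18/0.68 — which is exactly what the replicating-portfolio construction produces.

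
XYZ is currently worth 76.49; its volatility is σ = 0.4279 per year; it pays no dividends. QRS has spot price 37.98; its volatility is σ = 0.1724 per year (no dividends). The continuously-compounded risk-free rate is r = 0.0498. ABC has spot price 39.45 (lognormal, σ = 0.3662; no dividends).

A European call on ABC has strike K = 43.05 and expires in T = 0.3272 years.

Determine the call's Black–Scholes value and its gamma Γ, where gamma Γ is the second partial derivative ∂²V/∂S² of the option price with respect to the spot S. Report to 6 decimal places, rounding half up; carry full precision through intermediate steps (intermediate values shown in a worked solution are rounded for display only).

σ√T = 0.3662·√0.3272 = 0.209472
d₁ = (ln(S/K) + (r+σ²/2)T) / (σ√T) = (ln(39.45/43.05) + (0.0498+0.3662²/2)·0.3272) / 0.209472 = (-0.087328 + 0.038234) / 0.209472 = -0.234373
d₂ = d₁ − σ√T = -0.234373 − 0.209472 = -0.443844
e^{−rT} = 0.983837
N(d₁) = 0.407348,  N(d₂) = 0.328578
Call price V = S·N(d₁) − K·e^{−rT}·N(d₂) = 16.069867 − 13.916639 = 2.153229
φ(d₁) = (1/√(2π))·e^{−d₁²/2} = 0.388134
Γ = φ(d₁) / (S·σ·√T) = 0.046969

price = 2.153229
Γ = 0.046969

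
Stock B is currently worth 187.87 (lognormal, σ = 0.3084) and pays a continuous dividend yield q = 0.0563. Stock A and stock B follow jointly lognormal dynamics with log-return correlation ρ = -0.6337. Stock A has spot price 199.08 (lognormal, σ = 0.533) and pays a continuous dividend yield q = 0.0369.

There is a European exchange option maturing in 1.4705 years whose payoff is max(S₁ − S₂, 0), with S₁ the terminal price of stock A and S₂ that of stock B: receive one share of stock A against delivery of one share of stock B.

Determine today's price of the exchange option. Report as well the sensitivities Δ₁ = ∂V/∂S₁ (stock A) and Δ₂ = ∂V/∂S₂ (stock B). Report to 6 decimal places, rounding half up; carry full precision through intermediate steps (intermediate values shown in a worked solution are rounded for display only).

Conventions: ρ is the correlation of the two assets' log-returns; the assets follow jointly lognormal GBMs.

σ_eff = √(σ₁² + σ₂² − 2ρσ₁σ₂) = √(0.533² + 0.3084² − 2·-0.6337·0.533·0.3084) = 0.766506
d₁ = (ln(S₁/S₂) + (q₂ − q₁ + σ_eff²/2)T) / (σ_eff√T) = (ln(199.08/187.87) + (0.0563 − 0.0369 + 0.293766)·1.4705) / 0.929497 = 0.557793
d₂ = d₁ − σ_eff√T = 0.557793 − 0.929497 = -0.371704
N(d₁) = 0.711507,  N(d₂) = 0.355056
V = S₁·e^{−q₁T}·N(d₁) − S₂·e^{−q₂T}·N(d₂) = 134.165656 − 61.404473 = 72.761183
Key observation: pricing in stock B-units makes this a unit-strike call on the ratio S₁/S₂ — the risk-free rate cancels and cannot affect the value.
Δ₁ = e^{−q₁T}·N(d₁) = 0.673928;  Δ₂ = −e^{−q₂T}·N(d₂) = -0.326846

exchange price = 72.761183
Δ1 = 0.673928
Δ2 = -0.326846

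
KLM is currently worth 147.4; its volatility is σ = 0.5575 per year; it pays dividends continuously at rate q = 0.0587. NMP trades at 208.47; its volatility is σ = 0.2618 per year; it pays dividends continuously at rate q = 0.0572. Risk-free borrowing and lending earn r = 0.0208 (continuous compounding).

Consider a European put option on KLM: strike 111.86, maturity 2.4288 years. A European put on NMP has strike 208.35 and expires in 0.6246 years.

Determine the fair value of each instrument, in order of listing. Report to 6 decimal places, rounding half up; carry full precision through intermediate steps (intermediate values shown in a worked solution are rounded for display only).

price(KLM put K=111.86) = 29.429760
price(NMP put K=208.35) = 19.109253

[KLM put K=111.86]
σ√T = 0.5575·√2.4288 = 0.868842
d₁ = (ln(S/K) + (r−q+σ²/2)T) / (σ√T) = (ln(147.4/111.86) + (0.0208−0.0587+0.5575²/2)·2.4288) / 0.868842 = (0.275902 + 0.285392) / 0.868842 = 0.646025
d₂ = d₁ − σ√T = 0.646025 − 0.868842 = -0.222817
e^{−rT} = 0.950736
e^{−qT} = 0.867126
N(−d₁) = 0.259132,  N(−d₂) = 0.588161
price = K·e^{−rT}·N(−d₂) − S·e^{−qT}·N(−d₁) = 62.550520 − 33.120759 = 29.429760
[NMP put K=208.35]
σ√T = 0.2618·√0.6246 = 0.206905
d₁ = (ln(S/K) + (r−q+σ²/2)T) / (σ√T) = (ln(208.47/208.35) + (0.0208−0.0572+0.2618²/2)·0.6246) / 0.206905 = (0.000576 − 0.001331) / 0.206905 = -0.003648
d₂ = d₁ − σ√T = -0.003648 − 0.206905 = -0.210553
e^{−rT} = 0.987092
e^{−qT} = 0.964904
N(−d₁) = 0.501455,  N(−d₂) = 0.583382
price = K·e^{−rT}·N(−d₂) − S·e^{−qT}·N(−d₁) = 119.978745 − 100.869492 = 19.109253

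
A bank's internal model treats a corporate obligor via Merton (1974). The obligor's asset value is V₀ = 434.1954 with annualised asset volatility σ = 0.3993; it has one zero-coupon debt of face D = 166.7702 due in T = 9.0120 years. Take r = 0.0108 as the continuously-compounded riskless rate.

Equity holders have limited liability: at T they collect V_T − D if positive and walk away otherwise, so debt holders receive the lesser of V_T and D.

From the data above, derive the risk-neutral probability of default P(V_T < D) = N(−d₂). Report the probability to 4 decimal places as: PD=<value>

PD=0.3897

Apply the equity-as-call identities (strike 166.7702, horizon 9.0120 years):
d₁ = [ln(V₀/D) + (r + σ²/2)T] / (σ√T)
   = [ln(434.1954/166.7702) + (0.0108 + 0.5·0.3993²)·9.0120] / (0.3993·√9.0120)
   = [0.956878 + 0.815768] / 1.198698 = 1.478809
d₂ = d₁ − σ√T = 1.478809 − 1.198698 = 0.280111
risk-neutral PD = N(−d₂) = N(-0.280111) = 0.389696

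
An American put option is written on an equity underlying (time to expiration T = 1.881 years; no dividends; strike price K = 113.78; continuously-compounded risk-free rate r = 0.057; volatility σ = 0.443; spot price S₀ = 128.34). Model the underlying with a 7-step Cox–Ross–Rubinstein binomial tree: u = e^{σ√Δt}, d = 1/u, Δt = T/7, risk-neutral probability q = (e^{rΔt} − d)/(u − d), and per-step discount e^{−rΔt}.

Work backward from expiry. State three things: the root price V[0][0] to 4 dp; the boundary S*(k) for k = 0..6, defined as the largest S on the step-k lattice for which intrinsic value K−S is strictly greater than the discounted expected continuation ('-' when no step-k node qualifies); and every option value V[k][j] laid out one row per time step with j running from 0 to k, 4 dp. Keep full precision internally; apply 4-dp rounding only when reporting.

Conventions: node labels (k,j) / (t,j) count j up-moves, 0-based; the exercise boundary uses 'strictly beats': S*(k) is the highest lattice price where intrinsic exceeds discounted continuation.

Δt=0.26871, u=1.25815, d=0.79482, q=0.47615, disc=e^(-rΔt)=0.98480
k=7 terminal: V=max(K-S,0) → 88.0618 73.0698 49.3383 11.7729 0.0000 0.0000 0.0000 0.0000
k=6: j=0 S=32.3572 intr=81.4228 cont=79.6933 V=81.4228[EX]; j=1 S=51.2195 intr=62.5605 cont=60.8311 V=62.5605[EX]; j=2 S=81.0772 intr=32.7028 cont=30.9734 V=32.7028[EX]; j=3 S=128.3400 intr=0.0000 cont=6.0735 V=6.0735[hold]; j=4 S=203.1541 intr=0.0000 cont=0.0000 V=0.0000[hold]; j=5 S=321.5800 intr=0.0000 cont=0.0000 V=0.0000[hold]; j=6 S=509.0407 intr=0.0000 cont=0.0000 V=0.0000[hold]  S*(6)=81.0772
k=5: j=0 S=40.7102 intr=73.0698 cont=71.3403 V=73.0698[EX]; j=1 S=64.4417 intr=49.3383 cont=47.6089 V=49.3383[EX]; j=2 S=102.0071 intr=11.7729 cont=19.7188 V=19.7188[hold]; j=3 S=161.4707 intr=0.0000 cont=3.1332 V=3.1332[hold]; j=4 S=255.5979 intr=0.0000 cont=0.0000 V=0.0000[hold]; j=5 S=404.5952 intr=0.0000 cont=0.0000 V=0.0000[hold]  S*(5)=64.4417
k=4: j=0 S=51.2195 intr=62.5605 cont=60.8311 V=62.5605[EX]; j=1 S=81.0772 intr=32.7028 cont=34.6993 V=34.6993[hold]; j=2 S=128.3400 intr=0.0000 cont=11.6418 V=11.6418[hold]; j=3 S=203.1541 intr=0.0000 cont=1.6164 V=1.6164[hold]; j=4 S=321.5800 intr=0.0000 cont=0.0000 V=0.0000[hold]  S*(4)=51.2195
k=3: j=0 S=64.4417 intr=49.3383 cont=48.5451 V=49.3383[EX]; j=1 S=102.0071 intr=11.7729 cont=23.3599 V=23.3599[hold]; j=2 S=161.4707 intr=0.0000 cont=6.7638 V=6.7638[hold]; j=3 S=255.5979 intr=0.0000 cont=0.8339 V=0.8339[hold]  S*(3)=64.4417
k=2: j=0 S=81.0772 intr=32.7028 cont=36.4067 V=36.4067[hold]; j=1 S=128.3400 intr=0.0000 cont=15.2226 V=15.2226[hold]; j=2 S=203.1541 intr=0.0000 cont=3.8803 V=3.8803[hold]  S*(2)=-
k=1: j=0 S=102.0071 intr=11.7729 cont=25.9198 V=25.9198[hold]; j=1 S=161.4707 intr=0.0000 cont=9.6727 V=9.6727[hold]  S*(1)=-
k=0: j=0 S=128.3400 intr=0.0000 cont=17.9073 V=17.9073[hold]  S*(0)=-

price = 17.9073
boundary = - - - 64.4417 51.2195 64.4417 81.0772
tree:
17.9073
25.9198 9.6727
36.4067 15.2226 3.8803
49.3383 23.3599 6.7638 0.8339
62.5605 34.6993 11.6418 1.6164 0.0000
73.0698 49.3383 19.7188 3.1332 0.0000 0.0000
81.4228 62.5605 32.7028 6.0735 0.0000 0.0000 0.0000
88.0618 73.0698 49.3383 11.7729 0.0000 0.0000 0.0000 0.0000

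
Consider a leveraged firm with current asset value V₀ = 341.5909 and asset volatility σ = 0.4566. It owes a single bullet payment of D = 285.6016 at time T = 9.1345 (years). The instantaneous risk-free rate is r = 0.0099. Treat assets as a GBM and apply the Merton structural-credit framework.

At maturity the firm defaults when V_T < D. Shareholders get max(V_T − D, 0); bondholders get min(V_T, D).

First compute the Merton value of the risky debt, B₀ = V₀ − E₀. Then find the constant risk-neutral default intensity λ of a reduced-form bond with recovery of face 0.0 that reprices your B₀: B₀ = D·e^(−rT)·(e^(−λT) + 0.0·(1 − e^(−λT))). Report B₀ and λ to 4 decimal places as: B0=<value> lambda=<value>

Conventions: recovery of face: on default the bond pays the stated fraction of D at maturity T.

Work the structural quantities from V₀ = 341.5909 against face 285.6016:
d₁ = [ln(V₀/D) + (r + σ²/2)T] / (σ√T)
   = [ln(341.5909/285.6016) + (0.0099 + 0.5·0.4566²)·9.1345] / (0.4566·√9.1345)
   = [0.179016 + 1.042628] / 1.379997 = 0.885251
d₂ = d₁ − σ√T = 0.885251 − 1.379997 = -0.494747
N(d₁) = 0.811989,  N(d₂) = 0.310390,  e^(−rT) = 0.913537
E₀ = V₀·N(d₁) − D·e^(−rT)·N(d₂)
   = 341.5909·0.811989 − 285.6016·0.913537·0.310390 = 196.385191
B₀ = V₀ − E₀ = 341.5909 − 196.385191 = 145.205709
e^(−λT) = (B₀·e^(rT)/D − 0)/(1 − 0) = (145.2057·1.094647/285.6016 − 0)/1 = 0.55654073
λ = −ln(0.55654073)/9.1345 = 0.064154

B0=145.2057 lambda=0.0642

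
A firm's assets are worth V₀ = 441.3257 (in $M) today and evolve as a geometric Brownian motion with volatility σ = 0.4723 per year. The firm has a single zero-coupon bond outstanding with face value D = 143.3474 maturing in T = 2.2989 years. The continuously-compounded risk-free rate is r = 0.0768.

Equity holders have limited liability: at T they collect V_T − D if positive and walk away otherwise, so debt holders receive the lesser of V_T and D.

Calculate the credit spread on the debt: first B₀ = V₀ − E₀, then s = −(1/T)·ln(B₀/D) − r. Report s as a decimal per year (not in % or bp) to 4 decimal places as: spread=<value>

spread=0.0078

With assets at 441.3257 and a single debt payment of 143.3474 at 2.2989 years:
d₁ = [ln(V₀/D) + (r + σ²/2)T] / (σ√T)
   = [ln(441.3257/143.3474) + (0.0768 + 0.5·0.4723²)·2.2989] / (0.4723·√2.2989)
   = [1.124512 + 0.432960] / 0.716107 = 2.174915
d₂ = d₁ − σ√T = 2.174915 − 0.716107 = 1.458808
N(d₁) = 0.985182,  N(d₂) = 0.927691,  e^(−rT) = 0.838152
E₀ = V₀·N(d₁) − D·e^(−rT)·N(d₂)
   = 441.3257·0.985182 − 143.3474·0.838152·0.927691 = 323.326788
B₀ = V₀ − E₀ = 441.3257 − 323.326788 = 117.998912
spread = −(1/T)·ln(B₀/D) − r = −(1/2.2989)·ln(117.998912/143.3474) − 0.0768 = 0.00784729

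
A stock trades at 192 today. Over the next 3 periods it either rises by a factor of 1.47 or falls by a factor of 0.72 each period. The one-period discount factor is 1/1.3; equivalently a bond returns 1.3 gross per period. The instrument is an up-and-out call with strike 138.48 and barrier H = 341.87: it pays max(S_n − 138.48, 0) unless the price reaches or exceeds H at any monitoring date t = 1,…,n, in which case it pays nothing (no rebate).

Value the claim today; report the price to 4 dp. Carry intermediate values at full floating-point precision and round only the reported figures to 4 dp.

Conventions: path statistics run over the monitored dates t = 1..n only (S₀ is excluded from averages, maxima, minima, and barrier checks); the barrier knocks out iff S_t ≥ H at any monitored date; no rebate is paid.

price = 20.1992

No-arbitrage gives p* = (R−d)/(u−d) = 0.7733: enumerate every path, weight its payoff by its p*-probability, and discount by R^3.
Enumerate all 2^3 = 8 price paths (U = up ×1.47, D = down ×0.72); each path with k up-moves has probability p*^k·(1−p*)^(3−k).
DDD: M=138.2400, payoff=0.0000, prob=0.011646
UDD: M=282.2400, payoff=7.8332, prob=0.039732
DUD: M=203.2128, payoff=7.8332, prob=0.039732
UUD: M=414.8928, payoff=0.0000, prob=0.135557
DDU: M=146.3132, payoff=7.8332, prob=0.039732
UDU: M=298.7228, payoff=160.2428, prob=0.135557
DUU: M=298.7228, payoff=160.2428, prob=0.135557
UUU: M=609.8924, payoff=0.0000, prob=0.462488
Price = Σ prob·payoff / R^3 = 44.377679 / 2.197000 = 20.1992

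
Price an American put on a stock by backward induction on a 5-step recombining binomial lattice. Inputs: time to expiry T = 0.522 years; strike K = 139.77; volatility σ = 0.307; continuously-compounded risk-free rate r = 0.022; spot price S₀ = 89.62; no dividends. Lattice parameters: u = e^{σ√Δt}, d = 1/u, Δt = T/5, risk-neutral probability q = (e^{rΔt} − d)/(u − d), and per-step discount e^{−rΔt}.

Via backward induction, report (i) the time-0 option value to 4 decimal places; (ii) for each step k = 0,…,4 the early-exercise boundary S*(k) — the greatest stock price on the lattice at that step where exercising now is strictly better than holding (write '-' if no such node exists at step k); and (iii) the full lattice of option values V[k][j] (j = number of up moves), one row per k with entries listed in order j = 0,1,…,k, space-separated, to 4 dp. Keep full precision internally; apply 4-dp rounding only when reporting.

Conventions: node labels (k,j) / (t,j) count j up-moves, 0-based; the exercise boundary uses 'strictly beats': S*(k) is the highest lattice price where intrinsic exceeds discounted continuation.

Δt=0.10440  u=1.10428  d=0.90557  q=0.48679  discount=0.99771
step 5 (expiry): payoffs max(K−S,0) = 85.1934 73.2173 58.6131 40.8043 19.0875 0.0000
step 4: (k=4,j=0): S=60.2679, K−S=79.5021, hold=79.1814 ⇒ V=79.5021 exercise | (k=4,j=1): S=73.4929, K−S=66.2771, hold=65.9564 ⇒ V=66.2771 exercise | (k=4,j=2): S=89.6200, K−S=50.1500, hold=49.8293 ⇒ V=50.1500 exercise | (k=4,j=3): S=109.2860, K−S=30.4840, hold=30.1634 ⇒ V=30.4840 exercise | (k=4,j=4): S=133.2674, K−S=6.5026, hold=9.7734 ⇒ V=9.7734 continue  boundary S*=109.2860
step 3: (k=3,j=0): S=66.5527, K−S=73.2173, hold=72.8966 ⇒ V=73.2173 exercise | (k=3,j=1): S=81.1569, K−S=58.6131, hold=58.2925 ⇒ V=58.6131 exercise | (k=3,j=2): S=98.9657, K−S=40.8043, hold=40.4837 ⇒ V=40.8043 exercise | (k=3,j=3): S=120.6825, K−S=19.0875, hold=20.3554 ⇒ V=20.3554 continue  boundary S*=98.9657
step 2: (k=2,j=0): S=73.4929, K−S=66.2771, hold=65.9564 ⇒ V=66.2771 exercise | (k=2,j=1): S=89.6200, K−S=50.1500, hold=49.8293 ⇒ V=50.1500 exercise | (k=2,j=2): S=109.2860, K−S=30.4840, hold=30.7792 ⇒ V=30.7792 continue  boundary S*=89.6200
step 1: (k=1,j=0): S=81.1569, K−S=58.6131, hold=58.2925 ⇒ V=58.6131 exercise | (k=1,j=1): S=98.9657, K−S=40.8043, hold=40.6270 ⇒ V=40.8043 exercise  boundary S*=98.9657
step 0: (k=0,j=0): S=89.6200, K−S=50.1500, hold=49.8293 ⇒ V=50.1500 exercise  boundary S*=89.6200

price = 50.1500
boundary = 89.6200 98.9657 89.6200 98.9657 109.2860
tree:
50.1500
58.6131 40.8043
66.2771 50.1500 30.7792
73.2173 58.6131 40.8043 20.3554
79.5021 66.2771 50.1500 30.4840 9.7734
85.1934 73.2173 58.6131 40.8043 19.0875 0.0000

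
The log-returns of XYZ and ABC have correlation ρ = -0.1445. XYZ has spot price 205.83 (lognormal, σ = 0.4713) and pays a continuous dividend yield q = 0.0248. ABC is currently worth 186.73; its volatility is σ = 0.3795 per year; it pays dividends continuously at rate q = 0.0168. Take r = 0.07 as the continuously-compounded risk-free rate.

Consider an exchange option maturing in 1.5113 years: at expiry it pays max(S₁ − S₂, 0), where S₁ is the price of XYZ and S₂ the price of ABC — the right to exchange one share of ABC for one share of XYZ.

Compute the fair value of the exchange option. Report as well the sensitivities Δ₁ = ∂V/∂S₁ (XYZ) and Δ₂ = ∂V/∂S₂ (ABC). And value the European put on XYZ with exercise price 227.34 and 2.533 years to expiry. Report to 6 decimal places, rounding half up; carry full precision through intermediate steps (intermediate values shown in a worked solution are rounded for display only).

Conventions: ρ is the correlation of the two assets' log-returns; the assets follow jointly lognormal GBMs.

σ_eff = √(σ₁² + σ₂² − 2ρσ₁σ₂) = √(0.4713² + 0.3795² − 2·-0.1445·0.4713·0.3795) = 0.646401
d₁ = (ln(S₁/S₂) + (q₂ − q₁ + σ_eff²/2)T) / (σ_eff√T) = (ln(205.83/186.73) + (0.0168 − 0.0248 + 0.208917)·1.5113) / 0.794652 = 0.504664
d₂ = d₁ − σ_eff√T = 0.504664 − 0.794652 = -0.289988
N(d₁) = 0.693103,  N(d₂) = 0.385913
V = S₁·e^{−q₁T}·N(d₁) − S₂·e^{−q₂T}·N(d₂) = 137.413307 − 70.254871 = 67.158435
Δ₁ = e^{−q₁T}·N(d₁) = 0.667606;  Δ₂ = −e^{−q₂T}·N(d₂) = -0.376238
[vanilla: XYZ put K=227.34]
σ√T = 0.4713·√2.533 = 0.750093
d₁ = (ln(S/K) + (r−q+σ²/2)T) / (σ√T) = (ln(205.83/227.34) + (0.07−0.0248+0.4713²/2)·2.533) / 0.750093 = (-0.099396 + 0.395811) / 0.750093 = 0.395171
d₂ = d₁ − σ√T = 0.395171 − 0.750093 = -0.354922
e^{−rT} = 0.837520
e^{−qT} = 0.939114
N(−d₁) = 0.346358,  N(−d₂) = 0.638676
price = K·e^{−rT}·N(−d₂) − S·e^{−qT}·N(−d₁) = 121.605044 − 66.950300 = 54.654744

exchange price = 67.158435
Δ1 = 0.667606
Δ2 = -0.376238
price(XYZ put K=227.34) = 54.654744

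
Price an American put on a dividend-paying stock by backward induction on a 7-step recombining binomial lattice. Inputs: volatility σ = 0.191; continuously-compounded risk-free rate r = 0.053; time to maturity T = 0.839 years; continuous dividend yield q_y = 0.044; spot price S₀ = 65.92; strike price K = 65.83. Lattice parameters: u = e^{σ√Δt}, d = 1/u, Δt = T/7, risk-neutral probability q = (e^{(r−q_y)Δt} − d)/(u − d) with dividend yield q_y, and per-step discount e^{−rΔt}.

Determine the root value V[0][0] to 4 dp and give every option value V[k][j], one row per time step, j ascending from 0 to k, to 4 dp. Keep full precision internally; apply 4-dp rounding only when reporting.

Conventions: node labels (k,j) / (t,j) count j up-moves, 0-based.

params: Δt=0.11986 u=1.06836 d=0.93601 q=0.49163 e^(-rΔt)=0.99367
t_7 payoffs: 24.3352 18.4681 11.7715 4.1280 0.0000 0.0000 0.0000 0.0000
k=6: node(6,0) S=44.3314 payoff=21.4986 vs cont=21.3150 → 21.4986 [stop]  node(6,1) S=50.5995 payoff=15.2305 vs cont=15.0798 → 15.2305 [stop]  node(6,2) S=57.7540 payoff=8.0760 vs cont=7.9630 → 8.0760 [stop]  node(6,3) S=65.9200 payoff=0.0000 vs cont=2.0852 → 2.0852 [wait]  node(6,4) S=75.2407 payoff=0.0000 vs cont=0.0000 → 0.0000 [wait]  node(6,5) S=85.8792 payoff=0.0000 vs cont=0.0000 → 0.0000 [wait]  node(6,6) S=98.0220 payoff=0.0000 vs cont=0.0000 → 0.0000 [wait]
k=5: node(5,0) S=47.3619 payoff=18.4681 vs cont=18.3004 → 18.4681 [stop]  node(5,1) S=54.0585 payoff=11.7715 vs cont=11.6390 → 11.7715 [stop]  node(5,2) S=61.7020 payoff=4.1280 vs cont=5.0983 → 5.0983 [wait]  node(5,3) S=70.4263 payoff=0.0000 vs cont=1.0534 → 1.0534 [wait]  node(5,4) S=80.3841 payoff=0.0000 vs cont=0.0000 → 0.0000 [wait]  node(5,5) S=91.7499 payoff=0.0000 vs cont=0.0000 → 0.0000 [wait]
k=4: node(4,0) S=50.5995 payoff=15.2305 vs cont=15.0798 → 15.2305 [stop]  node(4,1) S=57.7540 payoff=8.0760 vs cont=8.4370 → 8.4370 [wait]  node(4,2) S=65.9200 payoff=0.0000 vs cont=3.0900 → 3.0900 [wait]  node(4,3) S=75.2407 payoff=0.0000 vs cont=0.5321 → 0.5321 [wait]  node(4,4) S=85.8792 payoff=0.0000 vs cont=0.0000 → 0.0000 [wait]
k=3: node(3,0) S=54.0585 payoff=11.7715 vs cont=11.8153 → 11.8153 [wait]  node(3,1) S=61.7020 payoff=4.1280 vs cont=5.7715 → 5.7715 [wait]  node(3,2) S=70.4263 payoff=0.0000 vs cont=1.8209 → 1.8209 [wait]  node(3,3) S=80.3841 payoff=0.0000 vs cont=0.2688 → 0.2688 [wait]
k=2: node(2,0) S=57.7540 payoff=8.0760 vs cont=8.7880 → 8.7880 [wait]  node(2,1) S=65.9200 payoff=0.0000 vs cont=3.8050 → 3.8050 [wait]  node(2,2) S=75.2407 payoff=0.0000 vs cont=1.0511 → 1.0511 [wait]
k=1: node(1,0) S=61.7020 payoff=4.1280 vs cont=6.2980 → 6.2980 [wait]  node(1,1) S=70.4263 payoff=0.0000 vs cont=2.4356 → 2.4356 [wait]
k=0: node(0,0) S=65.9200 payoff=0.0000 vs cont=4.3713 → 4.3713 [wait]

price = 4.3713
tree:
4.3713
6.2980 2.4356
8.7880 3.8050 1.0511
11.8153 5.7715 1.8209 0.2688
15.2305 8.4370 3.0900 0.5321 0.0000
18.4681 11.7715 5.0983 1.0534 0.0000 0.0000
21.4986 15.2305 8.0760 2.0852 0.0000 0.0000 0.0000
24.3352 18.4681 11.7715 4.1280 0.0000 0.0000 0.0000 0.0000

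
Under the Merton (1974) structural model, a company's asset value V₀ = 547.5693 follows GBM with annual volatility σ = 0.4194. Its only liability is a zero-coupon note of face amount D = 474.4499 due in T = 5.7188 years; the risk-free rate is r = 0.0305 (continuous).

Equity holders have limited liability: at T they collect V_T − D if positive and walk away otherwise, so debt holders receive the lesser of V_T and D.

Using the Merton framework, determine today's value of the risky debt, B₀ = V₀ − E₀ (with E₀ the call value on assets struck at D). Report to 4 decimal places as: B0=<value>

Work the structural quantities from V₀ = 547.5693 against face 474.4499:
d₁ = [ln(V₀/D) + (r + σ²/2)T] / (σ√T)
   = [ln(547.5693/474.4499) + (0.0305 + 0.5·0.4194²)·5.7188] / (0.4194·√5.7188)
   = [0.143333 + 0.677381] / 1.002954 = 0.818297
d₂ = d₁ − σ√T = 0.818297 − 1.002954 = -0.184656
N(d₁) = 0.793406,  N(d₂) = 0.426749,  e^(−rT) = 0.839941
E₀ = V₀·N(d₁) − D·e^(−rT)·N(d₂)
   = 547.5693·0.793406 − 474.4499·0.839941·0.426749 = 264.381059
B₀ = V₀ − E₀ = 547.5693 − 264.381059 = 283.188241

B0=283.1882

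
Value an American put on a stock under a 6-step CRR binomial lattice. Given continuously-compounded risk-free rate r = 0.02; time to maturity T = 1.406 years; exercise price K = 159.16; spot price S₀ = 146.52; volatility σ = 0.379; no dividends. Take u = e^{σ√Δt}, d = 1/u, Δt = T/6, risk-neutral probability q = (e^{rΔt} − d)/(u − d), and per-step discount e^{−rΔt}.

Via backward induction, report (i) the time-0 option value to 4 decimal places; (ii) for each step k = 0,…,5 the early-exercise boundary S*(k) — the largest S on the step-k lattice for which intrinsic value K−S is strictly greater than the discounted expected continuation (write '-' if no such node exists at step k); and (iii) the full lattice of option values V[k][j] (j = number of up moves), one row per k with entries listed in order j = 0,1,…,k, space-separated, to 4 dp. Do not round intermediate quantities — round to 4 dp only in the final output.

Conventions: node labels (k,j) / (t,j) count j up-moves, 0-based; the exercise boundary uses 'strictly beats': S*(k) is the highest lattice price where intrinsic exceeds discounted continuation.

Δt=0.23433, u=1.20137, d=0.83238, q=0.46699, disc=e^(-rΔt)=0.99532
k=6 terminal: V=max(K-S,0) → 110.4266 88.8231 57.6427 12.6400 0.0000 0.0000 0.0000
k=5: j=0 S=58.5470 intr=100.6130 cont=99.8688 V=100.6130[EX]; j=1 S=84.5010 intr=74.6590 cont=73.9148 V=74.6590[EX]; j=2 S=121.9603 intr=37.1997 cont=36.4555 V=37.1997[EX]; j=3 S=176.0254 intr=0.0000 cont=6.7057 V=6.7057[hold]; j=4 S=254.0575 intr=0.0000 cont=0.0000 V=0.0000[hold]; j=5 S=366.6814 intr=0.0000 cont=0.0000 V=0.0000[hold]  S*(5)=121.9603
k=4: j=0 S=70.3369 intr=88.8231 cont=88.0789 V=88.8231[EX]; j=1 S=101.5173 intr=57.6427 cont=56.8985 V=57.6427[EX]; j=2 S=146.5200 intr=12.6400 cont=22.8519 V=22.8519[hold]; j=3 S=211.4724 intr=0.0000 cont=3.5575 V=3.5575[hold]; j=4 S=305.2182 intr=0.0000 cont=0.0000 V=0.0000[hold]  S*(4)=101.5173
k=3: j=0 S=84.5010 intr=74.6590 cont=73.9148 V=74.6590[EX]; j=1 S=121.9603 intr=37.1997 cont=41.2021 V=41.2021[hold]; j=2 S=176.0254 intr=0.0000 cont=13.7768 V=13.7768[hold]; j=3 S=254.0575 intr=0.0000 cont=1.8873 V=1.8873[hold]  S*(3)=84.5010
k=2: j=0 S=101.5173 intr=57.6427 cont=58.7588 V=58.7588[hold]; j=1 S=146.5200 intr=12.6400 cont=28.2619 V=28.2619[hold]; j=2 S=211.4724 intr=0.0000 cont=8.1860 V=8.1860[hold]  S*(2)=-
k=1: j=0 S=121.9603 intr=37.1997 cont=44.3089 V=44.3089[hold]; j=1 S=176.0254 intr=0.0000 cont=18.7983 V=18.7983[hold]  S*(1)=-
k=0: j=0 S=146.5200 intr=12.6400 cont=32.2442 V=32.2442[hold]  S*(0)=-

price = 32.2442
boundary = - - - 84.5010 101.5173 121.9603
tree:
32.2442
44.3089 18.7983
58.7588 28.2619 8.1860
74.6590 41.2021 13.7768 1.8873
88.8231 57.6427 22.8519 3.5575 0.0000
100.6130 74.6590 37.1997 6.7057 0.0000 0.0000
110.4266 88.8231 57.6427 12.6400 0.0000 0.0000 0.0000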